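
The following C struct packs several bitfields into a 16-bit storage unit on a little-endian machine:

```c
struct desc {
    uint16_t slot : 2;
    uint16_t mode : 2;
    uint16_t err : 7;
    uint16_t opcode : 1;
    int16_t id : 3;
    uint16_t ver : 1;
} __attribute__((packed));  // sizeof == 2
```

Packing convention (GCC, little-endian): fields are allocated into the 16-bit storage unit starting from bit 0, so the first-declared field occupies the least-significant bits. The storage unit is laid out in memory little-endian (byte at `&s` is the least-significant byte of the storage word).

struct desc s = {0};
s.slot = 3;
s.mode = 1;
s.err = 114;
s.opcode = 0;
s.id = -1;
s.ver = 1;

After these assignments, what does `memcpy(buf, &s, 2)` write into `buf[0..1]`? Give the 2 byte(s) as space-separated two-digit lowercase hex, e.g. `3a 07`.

27 f7

slot:2 = 3 → 0x3 << 0 → word 0x0003
mode:2 = 1 → 0x1 << 2 → word 0x0007
err:7 = 114 → 0x72 << 4 → word 0x0727
opcode:1 = 0 → 0x0 << 11 → word 0x0727
id:3 = -1 → 0x7 << 12 → word 0x7727
ver:1 = 1 → 0x1 << 15 → word 0xf727
word = 0xf727 → little-endian bytes:
  [0]=0x27  [1]=0xf7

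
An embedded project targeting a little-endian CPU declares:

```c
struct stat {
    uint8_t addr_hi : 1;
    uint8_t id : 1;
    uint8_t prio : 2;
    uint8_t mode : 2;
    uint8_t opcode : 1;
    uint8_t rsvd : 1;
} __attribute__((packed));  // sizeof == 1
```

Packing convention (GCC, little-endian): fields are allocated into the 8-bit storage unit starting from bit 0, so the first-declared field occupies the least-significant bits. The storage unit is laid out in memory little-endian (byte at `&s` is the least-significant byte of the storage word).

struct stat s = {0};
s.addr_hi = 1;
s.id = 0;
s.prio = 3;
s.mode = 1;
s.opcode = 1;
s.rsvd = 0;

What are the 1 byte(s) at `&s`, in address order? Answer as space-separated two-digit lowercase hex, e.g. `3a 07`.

5d

addr_hi (1b) val=1 bits=0x1 at bit 0: 0x01
id (1b) val=0 bits=0x0 at bit 1: 0x01
prio (2b) val=3 bits=0x3 at bit 2: 0x0d
mode (2b) val=1 bits=0x1 at bit 4: 0x1d
opcode (1b) val=1 bits=0x1 at bit 6: 0x5d
rsvd (1b) val=0 bits=0x0 at bit 7: 0x5d
word = 0x5d → little-endian bytes:
  [0]=0x5d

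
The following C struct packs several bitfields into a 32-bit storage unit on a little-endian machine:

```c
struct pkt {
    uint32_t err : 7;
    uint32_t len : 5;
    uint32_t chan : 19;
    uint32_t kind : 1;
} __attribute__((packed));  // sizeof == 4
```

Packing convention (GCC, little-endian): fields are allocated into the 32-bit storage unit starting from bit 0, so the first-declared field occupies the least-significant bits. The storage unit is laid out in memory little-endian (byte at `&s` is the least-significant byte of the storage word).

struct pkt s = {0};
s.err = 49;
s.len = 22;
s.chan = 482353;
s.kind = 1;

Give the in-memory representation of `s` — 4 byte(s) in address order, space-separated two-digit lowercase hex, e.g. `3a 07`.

31 1b c3 f5

[0+:7] err=49 & 0x7f = 0x31; word=0x00000031
[7+:5] len=22 & 0x1f = 0x16; word=0x00000b31
[12+:19] chan=482353 & 0x7ffff = 0x75c31; word=0x75c31b31
[31+:1] kind=1 & 0x1 = 0x1; word=0xf5c31b31
word = 0xf5c31b31 → little-endian bytes:
  [0]=0x31  [1]=0x1b  [2]=0xc3  [3]=0xf5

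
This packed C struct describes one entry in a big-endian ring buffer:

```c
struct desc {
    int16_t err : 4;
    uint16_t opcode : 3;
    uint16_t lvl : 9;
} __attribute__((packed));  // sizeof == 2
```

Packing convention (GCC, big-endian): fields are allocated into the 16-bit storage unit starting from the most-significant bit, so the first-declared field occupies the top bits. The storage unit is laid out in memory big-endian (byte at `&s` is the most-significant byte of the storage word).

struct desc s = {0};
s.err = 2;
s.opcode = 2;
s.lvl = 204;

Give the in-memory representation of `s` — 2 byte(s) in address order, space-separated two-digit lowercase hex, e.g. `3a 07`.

24 cc

err:4 = 2 → 0x2 << 12 → word 0x2000
opcode:3 = 2 → 0x2 << 9 → word 0x2400
lvl:9 = 204 → 0xcc << 0 → word 0x24cc
word = 0x24cc → big-endian bytes:
  [0]=0x24  [1]=0xcc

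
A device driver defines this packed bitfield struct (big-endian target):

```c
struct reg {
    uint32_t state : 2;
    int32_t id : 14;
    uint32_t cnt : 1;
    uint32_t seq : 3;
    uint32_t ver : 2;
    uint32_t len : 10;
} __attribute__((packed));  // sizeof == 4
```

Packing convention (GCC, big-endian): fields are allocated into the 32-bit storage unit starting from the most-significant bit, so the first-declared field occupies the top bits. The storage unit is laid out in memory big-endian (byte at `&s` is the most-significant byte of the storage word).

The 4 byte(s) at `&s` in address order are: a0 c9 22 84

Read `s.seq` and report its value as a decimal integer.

[0]=0xa0 [1]=0xc9 [2]=0x22 [3]=0x84 (big-endian) → word 0xa0c92284
state [30+:2] = (word>>30) & 0x3 = 2
id [16+:14] = (word>>16) & 0x3fff = 8393
cnt [15+:1] = (word>>15) & 0x1 = 0
seq [12+:3] = (word>>12) & 0x7 = 2  ←
ver [10+:2] = (word>>10) & 0x3 = 0
len [0+:10] = (word>>0) & 0x3ff = 644

2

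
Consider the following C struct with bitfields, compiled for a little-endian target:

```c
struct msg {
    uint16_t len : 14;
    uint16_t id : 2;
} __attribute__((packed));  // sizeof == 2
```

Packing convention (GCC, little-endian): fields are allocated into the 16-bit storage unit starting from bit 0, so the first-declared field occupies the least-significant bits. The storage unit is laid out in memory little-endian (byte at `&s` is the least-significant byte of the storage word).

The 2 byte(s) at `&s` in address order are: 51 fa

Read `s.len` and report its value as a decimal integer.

14929

[0]=0x51 [1]=0xfa (little-endian) → word 0xfa51
len:14 @ bit 0 → (0xfa51>>0)&0x3fff = 0x3a51  ←
id:2 @ bit 14 → (0xfa51>>14)&0x3 = 0x3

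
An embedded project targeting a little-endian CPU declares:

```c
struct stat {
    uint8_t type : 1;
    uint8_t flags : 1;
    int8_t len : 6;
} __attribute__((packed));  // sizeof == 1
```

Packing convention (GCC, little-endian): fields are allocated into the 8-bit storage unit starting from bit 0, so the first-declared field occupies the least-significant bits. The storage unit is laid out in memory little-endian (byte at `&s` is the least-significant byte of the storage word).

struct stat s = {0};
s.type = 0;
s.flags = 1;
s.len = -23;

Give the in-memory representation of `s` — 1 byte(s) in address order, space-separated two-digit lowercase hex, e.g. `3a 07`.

[0+:1] type=0 & 0x1 = 0x0; word=0x00
[1+:1] flags=1 & 0x1 = 0x1; word=0x02
[2+:6] len=-23 & 0x3f = 0x29; word=0xa6
word = 0xa6 → little-endian bytes:
  [0]=0xa6

a6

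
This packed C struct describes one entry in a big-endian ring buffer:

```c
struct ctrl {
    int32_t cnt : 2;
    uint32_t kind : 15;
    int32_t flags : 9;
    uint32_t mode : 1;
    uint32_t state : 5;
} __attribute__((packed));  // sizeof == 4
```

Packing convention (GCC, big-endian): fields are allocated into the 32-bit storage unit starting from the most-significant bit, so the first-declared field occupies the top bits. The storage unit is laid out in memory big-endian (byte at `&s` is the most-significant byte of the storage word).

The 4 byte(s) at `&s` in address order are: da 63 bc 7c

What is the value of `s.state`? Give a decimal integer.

[0]=0xda [1]=0x63 [2]=0xbc [3]=0x7c (big-endian) → word 0xda63bc7c
cnt [30+:2] = (word>>30) & 0x3 = 3
kind [15+:15] = (word>>15) & 0x7fff = 13511
flags [6+:9] = (word>>6) & 0x1ff = 241
mode [5+:1] = (word>>5) & 0x1 = 1
state [0+:5] = (word>>0) & 0x1f = 28  ←

28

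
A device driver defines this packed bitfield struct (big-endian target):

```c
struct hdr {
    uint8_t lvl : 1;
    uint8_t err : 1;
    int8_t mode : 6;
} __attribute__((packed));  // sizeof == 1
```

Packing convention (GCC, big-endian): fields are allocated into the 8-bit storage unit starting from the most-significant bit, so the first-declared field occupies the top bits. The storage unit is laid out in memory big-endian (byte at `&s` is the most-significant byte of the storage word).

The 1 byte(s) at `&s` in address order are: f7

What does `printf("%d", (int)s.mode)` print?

-9

[0]=0xf7 (big-endian) → word 0xf7
lvl [7+:1] = (word>>7) & 0x1 = 1
err [6+:1] = (word>>6) & 0x1 = 1
mode [0+:6] = (word>>0) & 0x3f = 55  ←
mode signed 6b, MSB=1: 55 - 64 = -9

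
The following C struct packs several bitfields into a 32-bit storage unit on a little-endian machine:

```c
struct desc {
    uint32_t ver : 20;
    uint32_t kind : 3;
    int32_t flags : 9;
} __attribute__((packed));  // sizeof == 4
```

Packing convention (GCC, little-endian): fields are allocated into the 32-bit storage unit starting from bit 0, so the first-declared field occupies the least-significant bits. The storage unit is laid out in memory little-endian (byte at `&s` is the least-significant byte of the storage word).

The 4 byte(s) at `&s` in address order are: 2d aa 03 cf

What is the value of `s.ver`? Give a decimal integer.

240173

[0]=0x2d [1]=0xaa [2]=0x03 [3]=0xcf (little-endian) → word 0xcf03aa2d
ver:20 @ bit 0 → (0xcf03aa2d>>0)&0xfffff = 0x3aa2d  ←
kind:3 @ bit 20 → (0xcf03aa2d>>20)&0x7 = 0x0
flags:9 @ bit 23 → (0xcf03aa2d>>23)&0x1ff = 0x19e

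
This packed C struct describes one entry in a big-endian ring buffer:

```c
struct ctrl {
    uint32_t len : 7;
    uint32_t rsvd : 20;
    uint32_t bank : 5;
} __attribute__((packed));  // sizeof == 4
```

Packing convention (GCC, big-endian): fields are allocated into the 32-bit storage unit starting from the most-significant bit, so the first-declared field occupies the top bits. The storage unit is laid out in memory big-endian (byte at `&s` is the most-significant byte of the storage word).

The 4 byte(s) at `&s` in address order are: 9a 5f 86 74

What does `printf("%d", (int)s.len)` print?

[0]=0x9a [1]=0x5f [2]=0x86 [3]=0x74 (big-endian) → word 0x9a5f8674
len [25+:7] = (word>>25) & 0x7f = 77  ←
rsvd [5+:20] = (word>>5) & 0xfffff = 195635
bank [0+:5] = (word>>0) & 0x1f = 20

77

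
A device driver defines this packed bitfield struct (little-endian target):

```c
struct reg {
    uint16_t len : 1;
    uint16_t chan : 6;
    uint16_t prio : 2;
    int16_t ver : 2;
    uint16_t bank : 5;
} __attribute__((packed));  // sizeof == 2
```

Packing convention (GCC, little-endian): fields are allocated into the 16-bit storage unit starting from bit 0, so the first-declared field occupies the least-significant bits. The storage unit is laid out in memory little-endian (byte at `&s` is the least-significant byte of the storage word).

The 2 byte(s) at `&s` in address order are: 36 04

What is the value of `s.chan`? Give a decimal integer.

27

[0]=0x36 [1]=0x04 (little-endian) → word 0x0436
len [0+:1] = (word>>0) & 0x1 = 0
chan [1+:6] = (word>>1) & 0x3f = 27  ←
prio [7+:2] = (word>>7) & 0x3 = 0
ver [9+:2] = (word>>9) & 0x3 = 2
bank [11+:5] = (word>>11) & 0x1f = 0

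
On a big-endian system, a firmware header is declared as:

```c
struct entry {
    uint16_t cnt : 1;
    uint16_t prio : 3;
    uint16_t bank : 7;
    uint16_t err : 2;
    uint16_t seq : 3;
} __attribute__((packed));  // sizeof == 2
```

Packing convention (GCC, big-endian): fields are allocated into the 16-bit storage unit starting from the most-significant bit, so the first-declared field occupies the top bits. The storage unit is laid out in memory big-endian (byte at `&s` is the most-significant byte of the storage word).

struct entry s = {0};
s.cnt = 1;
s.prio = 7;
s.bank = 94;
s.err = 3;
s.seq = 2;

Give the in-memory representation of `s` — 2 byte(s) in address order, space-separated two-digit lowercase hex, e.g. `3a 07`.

fb da

[15+:1] cnt=1 & 0x1 = 0x1; word=0x8000
[12+:3] prio=7 & 0x7 = 0x7; word=0xf000
[5+:7] bank=94 & 0x7f = 0x5e; word=0xfbc0
[3+:2] err=3 & 0x3 = 0x3; word=0xfbd8
[0+:3] seq=2 & 0x7 = 0x2; word=0xfbda
word = 0xfbda → big-endian bytes:
  [0]=0xfb  [1]=0xda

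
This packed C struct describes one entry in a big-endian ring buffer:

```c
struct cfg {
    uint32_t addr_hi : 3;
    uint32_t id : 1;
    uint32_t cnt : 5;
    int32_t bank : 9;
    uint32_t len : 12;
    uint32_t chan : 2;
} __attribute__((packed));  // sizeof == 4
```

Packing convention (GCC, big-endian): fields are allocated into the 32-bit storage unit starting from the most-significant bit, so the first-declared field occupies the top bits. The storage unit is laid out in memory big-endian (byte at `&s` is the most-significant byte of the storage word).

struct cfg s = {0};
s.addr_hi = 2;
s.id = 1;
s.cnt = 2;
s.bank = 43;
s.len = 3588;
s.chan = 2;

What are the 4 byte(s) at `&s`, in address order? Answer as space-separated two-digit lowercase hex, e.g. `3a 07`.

[29+:3] addr_hi=2 & 0x7 = 0x2; word=0x40000000
[28+:1] id=1 & 0x1 = 0x1; word=0x50000000
[23+:5] cnt=2 & 0x1f = 0x2; word=0x51000000
[14+:9] bank=43 & 0x1ff = 0x2b; word=0x510ac000
[2+:12] len=3588 & 0xfff = 0xe04; word=0x510af810
[0+:2] chan=2 & 0x3 = 0x2; word=0x510af812
word = 0x510af812 → big-endian bytes:
  [0]=0x51  [1]=0x0a  [2]=0xf8  [3]=0x12

51 0a f8 12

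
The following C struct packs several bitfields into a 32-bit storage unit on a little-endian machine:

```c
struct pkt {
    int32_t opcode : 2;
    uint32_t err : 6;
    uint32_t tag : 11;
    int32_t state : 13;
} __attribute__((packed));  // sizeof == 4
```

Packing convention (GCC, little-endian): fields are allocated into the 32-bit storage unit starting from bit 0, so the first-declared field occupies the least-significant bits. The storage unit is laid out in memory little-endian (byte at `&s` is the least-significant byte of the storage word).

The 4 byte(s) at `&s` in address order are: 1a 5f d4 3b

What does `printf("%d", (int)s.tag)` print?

[0]=0x1a [1]=0x5f [2]=0xd4 [3]=0x3b (little-endian) → word 0x3bd45f1a
opcode:2 @ bit 0 → (0x3bd45f1a>>0)&0x3 = 0x2
err:6 @ bit 2 → (0x3bd45f1a>>2)&0x3f = 0x6
tag:11 @ bit 8 → (0x3bd45f1a>>8)&0x7ff = 0x45f  ←
state:13 @ bit 19 → (0x3bd45f1a>>19)&0x1fff = 0x77a

1119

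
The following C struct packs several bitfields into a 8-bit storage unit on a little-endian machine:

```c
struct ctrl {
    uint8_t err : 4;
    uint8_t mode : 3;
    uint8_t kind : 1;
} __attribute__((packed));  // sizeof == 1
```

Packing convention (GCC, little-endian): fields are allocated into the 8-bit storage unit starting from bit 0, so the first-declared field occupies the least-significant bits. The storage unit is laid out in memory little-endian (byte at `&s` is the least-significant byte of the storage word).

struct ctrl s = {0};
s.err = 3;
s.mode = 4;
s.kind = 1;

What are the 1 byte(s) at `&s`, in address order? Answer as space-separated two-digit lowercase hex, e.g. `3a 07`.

c3

[0+:4] err=3 & 0xf = 0x3; word=0x03
[4+:3] mode=4 & 0x7 = 0x4; word=0x43
[7+:1] kind=1 & 0x1 = 0x1; word=0xc3
word = 0xc3 → little-endian bytes:
  [0]=0xc3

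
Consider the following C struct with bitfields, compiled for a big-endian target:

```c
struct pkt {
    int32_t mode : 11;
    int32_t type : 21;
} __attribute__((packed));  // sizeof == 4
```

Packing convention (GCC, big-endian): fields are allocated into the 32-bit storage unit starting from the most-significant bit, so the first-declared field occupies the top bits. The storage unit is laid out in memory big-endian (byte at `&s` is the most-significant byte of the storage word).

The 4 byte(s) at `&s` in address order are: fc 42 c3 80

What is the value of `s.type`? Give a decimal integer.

181120

[0]=0xfc [1]=0x42 [2]=0xc3 [3]=0x80 (big-endian) → word 0xfc42c380
mode [21+:11] = (word>>21) & 0x7ff = 2018
type [0+:21] = (word>>0) & 0x1fffff = 181120  ←
type signed 21b, MSB=0: value = 181120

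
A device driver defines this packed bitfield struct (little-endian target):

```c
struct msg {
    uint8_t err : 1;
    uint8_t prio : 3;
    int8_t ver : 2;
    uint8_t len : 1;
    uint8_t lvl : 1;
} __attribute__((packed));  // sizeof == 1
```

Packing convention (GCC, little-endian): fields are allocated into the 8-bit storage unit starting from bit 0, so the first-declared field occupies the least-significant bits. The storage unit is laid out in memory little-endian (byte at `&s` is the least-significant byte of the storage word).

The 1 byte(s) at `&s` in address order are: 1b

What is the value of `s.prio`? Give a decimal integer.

[0]=0x1b (little-endian) → word 0x1b
err:1 @ bit 0 → (0x1b>>0)&0x1 = 0x1
prio:3 @ bit 1 → (0x1b>>1)&0x7 = 0x5  ←
ver:2 @ bit 4 → (0x1b>>4)&0x3 = 0x1
len:1 @ bit 6 → (0x1b>>6)&0x1 = 0x0
lvl:1 @ bit 7 → (0x1b>>7)&0x1 = 0x0

5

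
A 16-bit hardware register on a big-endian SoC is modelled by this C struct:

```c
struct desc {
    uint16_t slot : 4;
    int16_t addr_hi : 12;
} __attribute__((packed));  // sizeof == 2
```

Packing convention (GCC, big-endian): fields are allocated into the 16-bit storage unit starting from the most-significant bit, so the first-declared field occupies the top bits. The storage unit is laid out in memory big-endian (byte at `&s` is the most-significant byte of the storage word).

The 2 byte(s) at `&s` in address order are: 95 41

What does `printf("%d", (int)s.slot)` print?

9

[0]=0x95 [1]=0x41 (big-endian) → word 0x9541
slot [12+:4] = (word>>12) & 0xf = 9  ←
addr_hi [0+:12] = (word>>0) & 0xfff = 1345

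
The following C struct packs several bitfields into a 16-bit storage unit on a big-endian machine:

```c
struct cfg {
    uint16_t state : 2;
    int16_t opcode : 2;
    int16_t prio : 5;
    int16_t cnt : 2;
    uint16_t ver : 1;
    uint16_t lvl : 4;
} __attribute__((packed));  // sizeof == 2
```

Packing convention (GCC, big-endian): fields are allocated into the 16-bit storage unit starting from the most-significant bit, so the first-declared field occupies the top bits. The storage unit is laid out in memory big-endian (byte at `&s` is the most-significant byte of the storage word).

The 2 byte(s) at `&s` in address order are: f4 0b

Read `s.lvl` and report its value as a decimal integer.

[0]=0xf4 [1]=0x0b (big-endian) → word 0xf40b
state:2 @ bit 14 → (0xf40b>>14)&0x3 = 0x3
opcode:2 @ bit 12 → (0xf40b>>12)&0x3 = 0x3
prio:5 @ bit 7 → (0xf40b>>7)&0x1f = 0x8
cnt:2 @ bit 5 → (0xf40b>>5)&0x3 = 0x0
ver:1 @ bit 4 → (0xf40b>>4)&0x1 = 0x0
lvl:4 @ bit 0 → (0xf40b>>0)&0xf = 0xb  ←

11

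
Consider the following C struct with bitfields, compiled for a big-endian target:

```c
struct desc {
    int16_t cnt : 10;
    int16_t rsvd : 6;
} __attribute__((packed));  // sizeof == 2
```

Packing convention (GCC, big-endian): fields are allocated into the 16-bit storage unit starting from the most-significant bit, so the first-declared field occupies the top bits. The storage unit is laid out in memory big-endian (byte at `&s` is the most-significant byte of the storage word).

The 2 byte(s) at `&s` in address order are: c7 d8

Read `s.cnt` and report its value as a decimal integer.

-225

[0]=0xc7 [1]=0xd8 (big-endian) → word 0xc7d8
cnt [6+:10] = (word>>6) & 0x3ff = 799  ←
rsvd [0+:6] = (word>>0) & 0x3f = 24
cnt signed 10b, MSB=1: 799 - 1024 = -225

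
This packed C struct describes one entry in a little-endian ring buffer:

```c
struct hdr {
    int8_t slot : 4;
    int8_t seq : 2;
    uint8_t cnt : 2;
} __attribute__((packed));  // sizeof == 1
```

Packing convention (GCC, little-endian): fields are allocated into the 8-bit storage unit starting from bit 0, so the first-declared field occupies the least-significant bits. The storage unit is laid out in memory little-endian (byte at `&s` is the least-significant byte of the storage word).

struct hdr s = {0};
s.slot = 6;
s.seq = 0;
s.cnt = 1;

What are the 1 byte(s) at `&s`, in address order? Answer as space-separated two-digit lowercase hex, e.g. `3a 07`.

slot (4b) val=6 bits=0x6 at bit 0: 0x06
seq (2b) val=0 bits=0x0 at bit 4: 0x06
cnt (2b) val=1 bits=0x1 at bit 6: 0x46
word = 0x46 → little-endian bytes:
  [0]=0x46

46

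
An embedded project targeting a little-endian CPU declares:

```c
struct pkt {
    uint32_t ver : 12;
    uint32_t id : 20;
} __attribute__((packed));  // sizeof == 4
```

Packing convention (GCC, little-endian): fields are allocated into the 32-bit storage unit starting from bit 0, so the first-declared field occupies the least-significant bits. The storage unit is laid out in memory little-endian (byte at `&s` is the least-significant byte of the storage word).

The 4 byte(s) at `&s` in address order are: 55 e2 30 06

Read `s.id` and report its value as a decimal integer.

[0]=0x55 [1]=0xe2 [2]=0x30 [3]=0x06 (little-endian) → word 0x0630e255
ver [0+:12] = (word>>0) & 0xfff = 597
id [12+:20] = (word>>12) & 0xfffff = 25358  ←

25358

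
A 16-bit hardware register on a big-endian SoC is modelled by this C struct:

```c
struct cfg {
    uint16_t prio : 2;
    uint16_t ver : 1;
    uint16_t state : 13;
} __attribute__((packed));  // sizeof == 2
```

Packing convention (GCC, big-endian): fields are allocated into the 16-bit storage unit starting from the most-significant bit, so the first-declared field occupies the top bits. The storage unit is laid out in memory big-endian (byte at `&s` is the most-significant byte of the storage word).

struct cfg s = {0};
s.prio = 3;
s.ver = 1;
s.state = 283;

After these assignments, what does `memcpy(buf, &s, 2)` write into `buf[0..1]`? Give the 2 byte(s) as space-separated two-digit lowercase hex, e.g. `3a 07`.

e1 1b

prio:2 = 3 → 0x3 << 14 → word 0xc000
ver:1 = 1 → 0x1 << 13 → word 0xe000
state:13 = 283 → 0x11b << 0 → word 0xe11b
word = 0xe11b → big-endian bytes:
  [0]=0xe1  [1]=0x1b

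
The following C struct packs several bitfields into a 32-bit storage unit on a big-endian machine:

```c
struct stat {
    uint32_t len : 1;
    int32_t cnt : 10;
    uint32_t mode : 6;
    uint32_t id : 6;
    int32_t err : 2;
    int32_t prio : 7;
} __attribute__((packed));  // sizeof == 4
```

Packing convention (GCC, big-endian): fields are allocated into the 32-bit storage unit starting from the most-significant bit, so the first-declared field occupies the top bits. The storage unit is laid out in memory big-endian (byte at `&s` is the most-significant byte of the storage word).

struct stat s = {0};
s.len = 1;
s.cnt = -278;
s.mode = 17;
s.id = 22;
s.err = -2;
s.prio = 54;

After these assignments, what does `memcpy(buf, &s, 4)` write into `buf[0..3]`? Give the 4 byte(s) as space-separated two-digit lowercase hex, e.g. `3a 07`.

dd 48 ad 36

len (1b) val=1 bits=0x1 at bit 31: 0x80000000
cnt (10b) val=-278 bits=0x2ea at bit 21: 0xdd400000
mode (6b) val=17 bits=0x11 at bit 15: 0xdd488000
id (6b) val=22 bits=0x16 at bit 9: 0xdd48ac00
err (2b) val=-2 bits=0x2 at bit 7: 0xdd48ad00
prio (7b) val=54 bits=0x36 at bit 0: 0xdd48ad36
word = 0xdd48ad36 → big-endian bytes:
  [0]=0xdd  [1]=0x48  [2]=0xad  [3]=0x36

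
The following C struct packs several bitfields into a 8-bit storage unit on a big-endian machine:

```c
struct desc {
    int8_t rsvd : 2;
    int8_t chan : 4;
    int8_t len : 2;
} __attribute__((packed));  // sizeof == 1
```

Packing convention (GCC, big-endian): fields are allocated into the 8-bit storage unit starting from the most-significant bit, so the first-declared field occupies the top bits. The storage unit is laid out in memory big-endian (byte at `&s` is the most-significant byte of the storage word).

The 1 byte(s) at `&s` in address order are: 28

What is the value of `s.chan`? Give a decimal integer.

[0]=0x28 (big-endian) → word 0x28
rsvd [6+:2] = (word>>6) & 0x3 = 0
chan [2+:4] = (word>>2) & 0xf = 10  ←
len [0+:2] = (word>>0) & 0x3 = 0
chan signed 4b, MSB=1: 10 - 16 = -6

-6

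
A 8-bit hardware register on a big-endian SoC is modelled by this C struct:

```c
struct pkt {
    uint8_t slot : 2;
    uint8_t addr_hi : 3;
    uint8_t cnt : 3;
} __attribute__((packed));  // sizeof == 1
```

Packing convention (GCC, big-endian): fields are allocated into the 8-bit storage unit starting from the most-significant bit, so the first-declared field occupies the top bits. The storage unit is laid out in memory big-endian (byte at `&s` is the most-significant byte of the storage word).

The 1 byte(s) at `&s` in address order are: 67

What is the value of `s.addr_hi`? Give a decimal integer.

[0]=0x67 (big-endian) → word 0x67
slot:2 @ bit 6 → (0x67>>6)&0x3 = 0x1
addr_hi:3 @ bit 3 → (0x67>>3)&0x7 = 0x4  ←
cnt:3 @ bit 0 → (0x67>>0)&0x7 = 0x7

4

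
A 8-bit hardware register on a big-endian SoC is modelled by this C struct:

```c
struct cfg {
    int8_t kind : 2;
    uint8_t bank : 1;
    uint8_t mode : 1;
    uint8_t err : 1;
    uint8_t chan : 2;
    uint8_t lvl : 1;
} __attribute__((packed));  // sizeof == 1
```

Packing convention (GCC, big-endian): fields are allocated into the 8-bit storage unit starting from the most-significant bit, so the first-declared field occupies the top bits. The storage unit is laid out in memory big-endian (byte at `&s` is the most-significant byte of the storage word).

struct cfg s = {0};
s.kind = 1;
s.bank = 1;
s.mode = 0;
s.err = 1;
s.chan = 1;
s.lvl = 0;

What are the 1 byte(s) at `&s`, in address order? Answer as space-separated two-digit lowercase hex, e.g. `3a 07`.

kind:2 = 1 → 0x1 << 6 → word 0x40
bank:1 = 1 → 0x1 << 5 → word 0x60
mode:1 = 0 → 0x0 << 4 → word 0x60
err:1 = 1 → 0x1 << 3 → word 0x68
chan:2 = 1 → 0x1 << 1 → word 0x6a
lvl:1 = 0 → 0x0 << 0 → word 0x6a
word = 0x6a → big-endian bytes:
  [0]=0x6a

6a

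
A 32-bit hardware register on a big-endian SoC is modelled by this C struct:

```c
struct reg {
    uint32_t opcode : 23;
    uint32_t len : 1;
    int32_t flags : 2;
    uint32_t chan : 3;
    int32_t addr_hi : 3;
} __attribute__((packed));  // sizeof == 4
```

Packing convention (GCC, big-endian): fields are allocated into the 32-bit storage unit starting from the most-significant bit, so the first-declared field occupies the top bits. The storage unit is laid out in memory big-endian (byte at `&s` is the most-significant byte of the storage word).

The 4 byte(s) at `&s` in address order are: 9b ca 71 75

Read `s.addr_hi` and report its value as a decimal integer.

[0]=0x9b [1]=0xca [2]=0x71 [3]=0x75 (big-endian) → word 0x9bca7175
opcode [9+:23] = (word>>9) & 0x7fffff = 5104952
len [8+:1] = (word>>8) & 0x1 = 1
flags [6+:2] = (word>>6) & 0x3 = 1
chan [3+:3] = (word>>3) & 0x7 = 6
addr_hi [0+:3] = (word>>0) & 0x7 = 5  ←
addr_hi signed 3b, MSB=1: 5 - 8 = -3

-3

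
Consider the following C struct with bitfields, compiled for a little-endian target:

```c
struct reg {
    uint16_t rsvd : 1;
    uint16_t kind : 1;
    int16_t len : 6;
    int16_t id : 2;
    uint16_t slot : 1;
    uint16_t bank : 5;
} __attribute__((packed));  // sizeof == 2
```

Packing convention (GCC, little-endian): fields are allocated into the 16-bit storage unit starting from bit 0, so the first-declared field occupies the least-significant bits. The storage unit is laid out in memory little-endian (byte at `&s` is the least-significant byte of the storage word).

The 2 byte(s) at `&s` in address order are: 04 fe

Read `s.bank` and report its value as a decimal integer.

31

[0]=0x04 [1]=0xfe (little-endian) → word 0xfe04
rsvd [0+:1] = (word>>0) & 0x1 = 0
kind [1+:1] = (word>>1) & 0x1 = 0
len [2+:6] = (word>>2) & 0x3f = 1
id [8+:2] = (word>>8) & 0x3 = 2
slot [10+:1] = (word>>10) & 0x1 = 1
bank [11+:5] = (word>>11) & 0x1f = 31  ←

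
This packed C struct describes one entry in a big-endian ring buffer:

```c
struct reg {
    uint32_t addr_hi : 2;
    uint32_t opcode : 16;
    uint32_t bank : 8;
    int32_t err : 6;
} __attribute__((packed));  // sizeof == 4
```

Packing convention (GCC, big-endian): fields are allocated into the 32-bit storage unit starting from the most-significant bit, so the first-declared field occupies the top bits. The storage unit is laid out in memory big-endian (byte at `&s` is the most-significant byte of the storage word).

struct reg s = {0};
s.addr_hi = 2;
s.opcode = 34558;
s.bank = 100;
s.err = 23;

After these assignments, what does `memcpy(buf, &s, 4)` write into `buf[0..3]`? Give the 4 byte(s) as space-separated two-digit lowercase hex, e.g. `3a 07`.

a1 bf 99 17

addr_hi (2b) val=2 bits=0x2 at bit 30: 0x80000000
opcode (16b) val=34558 bits=0x86fe at bit 14: 0xa1bf8000
bank (8b) val=100 bits=0x64 at bit 6: 0xa1bf9900
err (6b) val=23 bits=0x17 at bit 0: 0xa1bf9917
word = 0xa1bf9917 → big-endian bytes:
  [0]=0xa1  [1]=0xbf  [2]=0x99  [3]=0x17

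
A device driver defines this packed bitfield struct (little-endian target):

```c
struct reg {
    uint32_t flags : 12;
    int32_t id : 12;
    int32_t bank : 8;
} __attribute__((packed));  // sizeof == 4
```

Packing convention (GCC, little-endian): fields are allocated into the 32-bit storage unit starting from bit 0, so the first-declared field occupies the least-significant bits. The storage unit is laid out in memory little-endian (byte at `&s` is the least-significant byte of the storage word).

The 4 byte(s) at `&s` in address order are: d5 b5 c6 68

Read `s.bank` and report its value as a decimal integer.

[0]=0xd5 [1]=0xb5 [2]=0xc6 [3]=0x68 (little-endian) → word 0x68c6b5d5
flags [0+:12] = (word>>0) & 0xfff = 1493
id [12+:12] = (word>>12) & 0xfff = 3179
bank [24+:8] = (word>>24) & 0xff = 104  ←
bank signed 8b, MSB=0: value = 104

104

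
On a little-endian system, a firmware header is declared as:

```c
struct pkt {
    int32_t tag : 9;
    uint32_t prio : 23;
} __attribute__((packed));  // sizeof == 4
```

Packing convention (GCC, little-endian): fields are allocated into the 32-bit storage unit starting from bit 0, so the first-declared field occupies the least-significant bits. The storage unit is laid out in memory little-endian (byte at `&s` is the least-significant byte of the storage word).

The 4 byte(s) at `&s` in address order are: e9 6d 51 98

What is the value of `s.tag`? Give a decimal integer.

-23

[0]=0xe9 [1]=0x6d [2]=0x51 [3]=0x98 (little-endian) → word 0x98516de9
tag [0+:9] = (word>>0) & 0x1ff = 489  ←
prio [9+:23] = (word>>9) & 0x7fffff = 4991158
tag signed 9b, MSB=1: 489 - 512 = -23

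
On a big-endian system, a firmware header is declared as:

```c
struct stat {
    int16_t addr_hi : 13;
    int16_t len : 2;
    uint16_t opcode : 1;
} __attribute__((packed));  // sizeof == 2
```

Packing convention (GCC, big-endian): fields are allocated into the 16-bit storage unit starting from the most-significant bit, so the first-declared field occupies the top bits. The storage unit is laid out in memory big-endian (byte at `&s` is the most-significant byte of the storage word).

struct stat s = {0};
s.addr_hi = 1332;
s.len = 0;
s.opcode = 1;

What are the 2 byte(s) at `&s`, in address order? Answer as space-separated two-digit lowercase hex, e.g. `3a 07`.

addr_hi (13b) val=1332 bits=0x534 at bit 3: 0x29a0
len (2b) val=0 bits=0x0 at bit 1: 0x29a0
opcode (1b) val=1 bits=0x1 at bit 0: 0x29a1
word = 0x29a1 → big-endian bytes:
  [0]=0x29  [1]=0xa1

29 a1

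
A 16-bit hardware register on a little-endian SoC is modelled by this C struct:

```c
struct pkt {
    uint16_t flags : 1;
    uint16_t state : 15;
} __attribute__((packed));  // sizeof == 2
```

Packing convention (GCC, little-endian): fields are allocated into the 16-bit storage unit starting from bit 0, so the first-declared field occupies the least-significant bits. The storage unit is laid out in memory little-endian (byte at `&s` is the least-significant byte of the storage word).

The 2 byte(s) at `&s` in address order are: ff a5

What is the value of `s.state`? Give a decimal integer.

[0]=0xff [1]=0xa5 (little-endian) → word 0xa5ff
flags [0+:1] = (word>>0) & 0x1 = 1
state [1+:15] = (word>>1) & 0x7fff = 21247  ←

21247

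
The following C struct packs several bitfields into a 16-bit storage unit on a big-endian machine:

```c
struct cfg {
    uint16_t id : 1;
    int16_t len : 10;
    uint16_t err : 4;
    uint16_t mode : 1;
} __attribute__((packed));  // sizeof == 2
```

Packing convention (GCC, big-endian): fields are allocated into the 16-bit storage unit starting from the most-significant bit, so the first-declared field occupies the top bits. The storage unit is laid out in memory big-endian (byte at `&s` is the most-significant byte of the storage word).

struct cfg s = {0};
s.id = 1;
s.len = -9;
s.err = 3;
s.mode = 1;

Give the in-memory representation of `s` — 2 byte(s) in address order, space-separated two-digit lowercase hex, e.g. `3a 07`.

id:1 = 1 → 0x1 << 15 → word 0x8000
len:10 = -9 → 0x3f7 << 5 → word 0xfee0
err:4 = 3 → 0x3 << 1 → word 0xfee6
mode:1 = 1 → 0x1 << 0 → word 0xfee7
word = 0xfee7 → big-endian bytes:
  [0]=0xfe  [1]=0xe7

fe e7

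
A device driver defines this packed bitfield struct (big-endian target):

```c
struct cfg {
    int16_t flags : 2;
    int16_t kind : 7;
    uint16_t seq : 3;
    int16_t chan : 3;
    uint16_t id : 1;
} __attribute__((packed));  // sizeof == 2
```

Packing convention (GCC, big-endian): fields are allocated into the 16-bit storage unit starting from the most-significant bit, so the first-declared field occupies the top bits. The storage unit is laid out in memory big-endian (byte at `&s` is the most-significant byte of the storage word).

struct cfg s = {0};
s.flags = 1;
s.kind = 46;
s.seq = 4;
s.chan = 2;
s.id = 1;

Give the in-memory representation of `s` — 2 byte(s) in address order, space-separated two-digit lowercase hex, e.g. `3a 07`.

57 45

[14+:2] flags=1 & 0x3 = 0x1; word=0x4000
[7+:7] kind=46 & 0x7f = 0x2e; word=0x5700
[4+:3] seq=4 & 0x7 = 0x4; word=0x5740
[1+:3] chan=2 & 0x7 = 0x2; word=0x5744
[0+:1] id=1 & 0x1 = 0x1; word=0x5745
word = 0x5745 → big-endian bytes:
  [0]=0x57  [1]=0x45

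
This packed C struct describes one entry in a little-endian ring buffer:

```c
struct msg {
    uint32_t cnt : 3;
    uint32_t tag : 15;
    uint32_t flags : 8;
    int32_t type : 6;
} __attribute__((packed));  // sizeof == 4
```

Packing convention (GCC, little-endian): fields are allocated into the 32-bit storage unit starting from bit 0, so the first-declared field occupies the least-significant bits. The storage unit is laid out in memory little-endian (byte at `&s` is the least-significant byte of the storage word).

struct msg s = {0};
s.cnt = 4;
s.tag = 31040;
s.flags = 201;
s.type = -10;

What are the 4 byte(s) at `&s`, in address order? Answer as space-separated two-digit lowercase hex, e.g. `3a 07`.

cnt (3b) val=4 bits=0x4 at bit 0: 0x00000004
tag (15b) val=31040 bits=0x7940 at bit 3: 0x0003ca04
flags (8b) val=201 bits=0xc9 at bit 18: 0x0327ca04
type (6b) val=-10 bits=0x36 at bit 26: 0xdb27ca04
word = 0xdb27ca04 → little-endian bytes:
  [0]=0x04  [1]=0xca  [2]=0x27  [3]=0xdb

04 ca 27 db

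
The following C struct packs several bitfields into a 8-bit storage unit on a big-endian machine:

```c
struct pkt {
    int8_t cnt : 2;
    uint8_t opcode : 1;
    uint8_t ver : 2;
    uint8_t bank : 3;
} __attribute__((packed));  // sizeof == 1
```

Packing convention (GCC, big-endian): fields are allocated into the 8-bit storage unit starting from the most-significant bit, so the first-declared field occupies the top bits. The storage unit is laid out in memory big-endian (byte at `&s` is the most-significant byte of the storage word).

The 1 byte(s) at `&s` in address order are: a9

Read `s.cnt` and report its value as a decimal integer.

-2

[0]=0xa9 (big-endian) → word 0xa9
cnt:2 @ bit 6 → (0xa9>>6)&0x3 = 0x2  ←
opcode:1 @ bit 5 → (0xa9>>5)&0x1 = 0x1
ver:2 @ bit 3 → (0xa9>>3)&0x3 = 0x1
bank:3 @ bit 0 → (0xa9>>0)&0x7 = 0x1
cnt signed 2b, MSB=1: 2 - 4 = -2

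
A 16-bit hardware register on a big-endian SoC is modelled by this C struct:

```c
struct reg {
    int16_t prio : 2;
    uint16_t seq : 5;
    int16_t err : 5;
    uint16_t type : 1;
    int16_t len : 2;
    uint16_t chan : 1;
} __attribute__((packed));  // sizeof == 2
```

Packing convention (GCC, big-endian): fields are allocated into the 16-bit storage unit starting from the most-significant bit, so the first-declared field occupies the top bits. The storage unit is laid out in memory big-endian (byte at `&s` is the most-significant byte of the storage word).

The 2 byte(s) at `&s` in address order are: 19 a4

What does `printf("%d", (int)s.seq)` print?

12

[0]=0x19 [1]=0xa4 (big-endian) → word 0x19a4
prio:2 @ bit 14 → (0x19a4>>14)&0x3 = 0x0
seq:5 @ bit 9 → (0x19a4>>9)&0x1f = 0xc  ←
err:5 @ bit 4 → (0x19a4>>4)&0x1f = 0x1a
type:1 @ bit 3 → (0x19a4>>3)&0x1 = 0x0
len:2 @ bit 1 → (0x19a4>>1)&0x3 = 0x2
chan:1 @ bit 0 → (0x19a4>>0)&0x1 = 0x0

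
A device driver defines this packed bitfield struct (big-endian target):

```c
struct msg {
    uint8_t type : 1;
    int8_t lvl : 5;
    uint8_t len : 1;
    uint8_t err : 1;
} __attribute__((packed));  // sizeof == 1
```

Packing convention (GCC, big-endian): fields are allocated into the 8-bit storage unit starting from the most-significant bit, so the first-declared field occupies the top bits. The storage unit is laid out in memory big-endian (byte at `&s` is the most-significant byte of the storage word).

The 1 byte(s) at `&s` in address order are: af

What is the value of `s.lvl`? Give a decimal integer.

[0]=0xaf (big-endian) → word 0xaf
type [7+:1] = (word>>7) & 0x1 = 1
lvl [2+:5] = (word>>2) & 0x1f = 11  ←
len [1+:1] = (word>>1) & 0x1 = 1
err [0+:1] = (word>>0) & 0x1 = 1
lvl signed 5b, MSB=0: value = 11

11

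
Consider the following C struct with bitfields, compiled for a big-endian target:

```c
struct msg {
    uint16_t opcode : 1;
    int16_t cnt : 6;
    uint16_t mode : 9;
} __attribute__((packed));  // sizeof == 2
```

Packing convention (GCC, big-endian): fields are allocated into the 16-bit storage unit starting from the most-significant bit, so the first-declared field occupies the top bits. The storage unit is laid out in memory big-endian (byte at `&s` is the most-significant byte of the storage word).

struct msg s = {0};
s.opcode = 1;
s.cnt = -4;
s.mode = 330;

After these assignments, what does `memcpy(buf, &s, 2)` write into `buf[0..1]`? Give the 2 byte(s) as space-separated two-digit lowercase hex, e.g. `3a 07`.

f9 4a

[15+:1] opcode=1 & 0x1 = 0x1; word=0x8000
[9+:6] cnt=-4 & 0x3f = 0x3c; word=0xf800
[0+:9] mode=330 & 0x1ff = 0x14a; word=0xf94a
word = 0xf94a → big-endian bytes:
  [0]=0xf9  [1]=0x4a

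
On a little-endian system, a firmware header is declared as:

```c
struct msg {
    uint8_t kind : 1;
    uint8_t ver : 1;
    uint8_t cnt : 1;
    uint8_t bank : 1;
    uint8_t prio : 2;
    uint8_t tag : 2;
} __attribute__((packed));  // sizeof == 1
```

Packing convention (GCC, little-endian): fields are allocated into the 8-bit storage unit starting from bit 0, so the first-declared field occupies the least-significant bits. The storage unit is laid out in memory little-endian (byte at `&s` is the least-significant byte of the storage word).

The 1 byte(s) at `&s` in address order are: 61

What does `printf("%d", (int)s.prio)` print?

[0]=0x61 (little-endian) → word 0x61
kind [0+:1] = (word>>0) & 0x1 = 1
ver [1+:1] = (word>>1) & 0x1 = 0
cnt [2+:1] = (word>>2) & 0x1 = 0
bank [3+:1] = (word>>3) & 0x1 = 0
prio [4+:2] = (word>>4) & 0x3 = 2  ←
tag [6+:2] = (word>>6) & 0x3 = 1

2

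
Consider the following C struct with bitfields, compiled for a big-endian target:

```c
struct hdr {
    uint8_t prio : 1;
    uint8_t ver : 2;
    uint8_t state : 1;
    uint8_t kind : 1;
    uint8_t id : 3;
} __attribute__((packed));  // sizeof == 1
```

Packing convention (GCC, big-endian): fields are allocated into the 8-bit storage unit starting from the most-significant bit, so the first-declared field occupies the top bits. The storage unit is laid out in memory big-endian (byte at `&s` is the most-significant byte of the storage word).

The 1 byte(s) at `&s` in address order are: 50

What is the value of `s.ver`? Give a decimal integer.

2

[0]=0x50 (big-endian) → word 0x50
prio [7+:1] = (word>>7) & 0x1 = 0
ver [5+:2] = (word>>5) & 0x3 = 2  ←
state [4+:1] = (word>>4) & 0x1 = 1
kind [3+:1] = (word>>3) & 0x1 = 0
id [0+:3] = (word>>0) & 0x7 = 0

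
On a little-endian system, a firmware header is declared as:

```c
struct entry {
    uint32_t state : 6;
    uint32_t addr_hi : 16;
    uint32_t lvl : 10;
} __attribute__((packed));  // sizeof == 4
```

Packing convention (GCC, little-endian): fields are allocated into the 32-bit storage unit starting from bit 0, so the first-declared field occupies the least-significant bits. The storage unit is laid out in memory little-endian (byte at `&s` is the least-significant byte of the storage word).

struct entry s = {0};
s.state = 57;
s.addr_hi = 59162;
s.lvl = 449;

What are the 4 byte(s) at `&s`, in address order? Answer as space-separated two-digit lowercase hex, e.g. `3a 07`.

state (6b) val=57 bits=0x39 at bit 0: 0x00000039
addr_hi (16b) val=59162 bits=0xe71a at bit 6: 0x0039c6b9
lvl (10b) val=449 bits=0x1c1 at bit 22: 0x7079c6b9
word = 0x7079c6b9 → little-endian bytes:
  [0]=0xb9  [1]=0xc6  [2]=0x79  [3]=0x70

b9 c6 79 70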